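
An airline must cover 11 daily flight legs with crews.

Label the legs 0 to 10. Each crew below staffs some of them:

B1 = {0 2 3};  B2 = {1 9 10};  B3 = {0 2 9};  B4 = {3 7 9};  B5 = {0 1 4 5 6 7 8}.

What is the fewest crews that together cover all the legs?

B1 and B2 and B5 together: B1 ∪ B2 ∪ B5 = {0, 1, 2, 3, 4, 5, 6, 7, 8, 9, 10} — every leg is covered.
Only B5 contains 4, so B5 is forced; the remaining 4 legs need at least 2 more crews (each remaining crew adds at most 2) — so at least 3 crews are needed, and 3 is optimal.

3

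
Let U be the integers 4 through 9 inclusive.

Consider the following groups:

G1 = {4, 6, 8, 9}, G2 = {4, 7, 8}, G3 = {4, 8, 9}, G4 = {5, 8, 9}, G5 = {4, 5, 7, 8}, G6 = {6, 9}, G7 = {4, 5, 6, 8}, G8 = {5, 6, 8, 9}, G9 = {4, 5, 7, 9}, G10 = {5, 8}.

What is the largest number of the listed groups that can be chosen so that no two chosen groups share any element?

2

G6, G10 are pairwise disjoint (G6={6,9}; G10={5,8}).
Every remaining group overlaps one of these, and no 3 of the listed groups are pairwise disjoint, so 2 is the maximum.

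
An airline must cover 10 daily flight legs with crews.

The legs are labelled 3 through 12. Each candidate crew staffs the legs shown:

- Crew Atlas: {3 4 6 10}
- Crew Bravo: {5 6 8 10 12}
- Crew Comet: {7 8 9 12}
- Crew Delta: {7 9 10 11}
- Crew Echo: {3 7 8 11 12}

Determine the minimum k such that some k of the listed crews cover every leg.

Atlas and Bravo and Delta together: Atlas ∪ Bravo ∪ Delta = {3, 4, 5, 6, 7, 8, 9, 10, 11, 12} — every leg is covered.
Only Atlas contains 4, so Atlas is forced; the remaining 6 legs need at least 2 more crews (each remaining crew adds at most 4) — so at least 3 crews are needed, and 3 is optimal.

3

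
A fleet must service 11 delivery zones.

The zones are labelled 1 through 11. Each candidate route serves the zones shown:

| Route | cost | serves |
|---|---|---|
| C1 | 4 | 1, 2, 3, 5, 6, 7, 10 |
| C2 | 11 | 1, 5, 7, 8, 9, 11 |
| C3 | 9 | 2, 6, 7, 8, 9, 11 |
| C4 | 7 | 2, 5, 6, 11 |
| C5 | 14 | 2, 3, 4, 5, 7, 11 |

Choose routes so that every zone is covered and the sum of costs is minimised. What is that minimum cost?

27

C1, C3, C5 together cover every zone (C1 ∪ C3 ∪ C5 = {1, 2, 3, 4, 5, 6, 7, 8, 9, 10, 11}); total cost 4 + 9 + 14 = 27.
No covering selection has total cost below 27.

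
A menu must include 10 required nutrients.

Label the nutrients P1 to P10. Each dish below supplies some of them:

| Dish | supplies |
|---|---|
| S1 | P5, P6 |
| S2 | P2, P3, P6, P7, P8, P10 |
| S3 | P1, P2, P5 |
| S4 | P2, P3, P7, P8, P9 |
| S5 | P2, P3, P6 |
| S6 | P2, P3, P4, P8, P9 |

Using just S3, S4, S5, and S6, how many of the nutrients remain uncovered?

1

Union of S3, S4, S5, S6 = {P1, P2, P3, P4, P5, P6, P7, P8, P9}.
Not covered: P10 — 1 nutrient.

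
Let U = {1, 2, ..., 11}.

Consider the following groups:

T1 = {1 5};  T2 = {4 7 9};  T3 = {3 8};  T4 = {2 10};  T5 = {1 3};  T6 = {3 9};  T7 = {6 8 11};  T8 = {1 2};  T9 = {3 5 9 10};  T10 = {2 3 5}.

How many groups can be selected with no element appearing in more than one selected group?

4

T1, T4, T6, T7 are pairwise disjoint (T1={1,5}; T4={2,10}; T6={3,9}; T7={6,8,11}).
Every remaining group overlaps one of these, and no 5 of the listed groups are pairwise disjoint, so 4 is the maximum.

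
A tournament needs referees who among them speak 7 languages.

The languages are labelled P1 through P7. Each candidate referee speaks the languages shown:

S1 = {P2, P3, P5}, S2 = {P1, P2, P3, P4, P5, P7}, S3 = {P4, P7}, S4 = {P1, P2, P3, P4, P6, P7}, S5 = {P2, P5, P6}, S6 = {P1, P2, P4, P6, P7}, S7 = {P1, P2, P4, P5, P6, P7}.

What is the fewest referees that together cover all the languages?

2

Take {S4, S7}. Their union is {P1, P2, P3, P4, P5, P6, P7}, which is all 7 languages.
No single referee has all 7 languages (the largest, S2, has 6), so 2 is optimal.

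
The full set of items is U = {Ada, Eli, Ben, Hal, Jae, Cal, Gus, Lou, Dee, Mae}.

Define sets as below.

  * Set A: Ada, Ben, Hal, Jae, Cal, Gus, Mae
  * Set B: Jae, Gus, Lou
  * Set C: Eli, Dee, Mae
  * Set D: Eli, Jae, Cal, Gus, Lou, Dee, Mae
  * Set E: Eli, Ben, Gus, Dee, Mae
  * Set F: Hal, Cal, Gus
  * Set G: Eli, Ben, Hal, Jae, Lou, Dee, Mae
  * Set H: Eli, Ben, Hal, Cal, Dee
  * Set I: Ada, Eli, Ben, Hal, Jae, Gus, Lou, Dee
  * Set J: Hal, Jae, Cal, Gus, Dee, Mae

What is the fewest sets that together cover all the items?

2

D and I cover everything between them: the union {Ada, Eli, Ben, Hal, Jae, Cal, Gus, Lou, Dee, Mae} is all of U.
No single set has all 10 items (the largest, I, has 8), so 2 is optimal.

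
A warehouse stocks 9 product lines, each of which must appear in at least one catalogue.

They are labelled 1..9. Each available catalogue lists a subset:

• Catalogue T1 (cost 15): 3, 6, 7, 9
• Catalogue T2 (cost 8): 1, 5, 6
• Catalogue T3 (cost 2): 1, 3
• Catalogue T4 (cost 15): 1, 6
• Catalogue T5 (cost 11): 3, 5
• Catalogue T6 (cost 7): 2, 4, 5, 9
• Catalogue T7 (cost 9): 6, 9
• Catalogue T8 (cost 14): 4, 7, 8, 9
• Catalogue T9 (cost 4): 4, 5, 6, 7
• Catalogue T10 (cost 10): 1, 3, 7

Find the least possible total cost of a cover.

27

T3, T6, T8, T9 together cover every product (T3 ∪ T6 ∪ T8 ∪ T9 = {1, 2, 3, 4, 5, 6, 7, 8, 9}); total cost 2 + 7 + 14 + 4 = 27.
No covering selection has total cost below 27.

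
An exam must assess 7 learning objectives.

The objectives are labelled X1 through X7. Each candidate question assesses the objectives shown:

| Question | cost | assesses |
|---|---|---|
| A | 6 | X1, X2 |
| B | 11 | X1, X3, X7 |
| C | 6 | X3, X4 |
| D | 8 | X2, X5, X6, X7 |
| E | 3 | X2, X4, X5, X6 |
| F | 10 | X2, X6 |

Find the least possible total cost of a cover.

14

B, E together cover every objective (B ∪ E = {X1, X2, X3, X4, X5, X6, X7}); total cost 11 + 3 = 14.
No covering selection has total cost below 14.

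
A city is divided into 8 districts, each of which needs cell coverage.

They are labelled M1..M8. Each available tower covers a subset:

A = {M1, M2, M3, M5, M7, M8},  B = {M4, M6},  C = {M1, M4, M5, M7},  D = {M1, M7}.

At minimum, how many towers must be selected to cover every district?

Take {A, B}. Their union is {M1, M2, M3, M4, M5, M6, M7, M8}, which is all 8 districts.
No single tower has all 8 districts (the largest, A, has 6), so 2 is optimal.

2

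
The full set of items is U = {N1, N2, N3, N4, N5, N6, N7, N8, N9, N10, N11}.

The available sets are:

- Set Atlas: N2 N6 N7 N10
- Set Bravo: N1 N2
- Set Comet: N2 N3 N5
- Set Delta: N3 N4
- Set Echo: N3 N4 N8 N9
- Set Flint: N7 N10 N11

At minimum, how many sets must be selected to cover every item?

Take {Atlas, Bravo, Comet, Echo, Flint}. Their union is {N1, N2, N3, N4, N5, N6, N7, N8, N9, N10, N11}, which is all 11 items.
No 4 of the 6 sets cover everything (all 15 combinations miss at least one item), so 5 is optimal.

5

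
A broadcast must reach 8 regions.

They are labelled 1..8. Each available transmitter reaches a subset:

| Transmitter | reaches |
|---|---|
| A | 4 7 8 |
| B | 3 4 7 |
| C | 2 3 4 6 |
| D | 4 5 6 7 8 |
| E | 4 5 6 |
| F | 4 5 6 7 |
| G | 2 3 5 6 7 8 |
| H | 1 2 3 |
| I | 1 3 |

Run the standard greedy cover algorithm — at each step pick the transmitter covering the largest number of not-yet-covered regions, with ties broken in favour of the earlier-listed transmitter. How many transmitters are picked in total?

3

Greedy: pick G (covers 6 new) → pick A (covers 1 new) → pick H (covers 1 new). Total picks: 3.
(The true minimum cover uses only 2 transmitters, so greedy is not optimal here.)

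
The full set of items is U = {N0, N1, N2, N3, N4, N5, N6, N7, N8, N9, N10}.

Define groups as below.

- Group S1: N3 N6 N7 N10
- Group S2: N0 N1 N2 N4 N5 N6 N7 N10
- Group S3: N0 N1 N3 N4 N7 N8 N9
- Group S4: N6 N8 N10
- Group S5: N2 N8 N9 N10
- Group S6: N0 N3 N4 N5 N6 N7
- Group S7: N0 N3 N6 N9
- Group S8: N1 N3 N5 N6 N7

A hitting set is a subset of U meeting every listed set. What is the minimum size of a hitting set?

2

Take H = {N6, N9}. Each listed group contains at least one of these, so H is a hitting set of size 2.
The groups S5, S6 are pairwise disjoint, so any hitting set needs a separate item for each — at least 2. Hence 2 is optimal.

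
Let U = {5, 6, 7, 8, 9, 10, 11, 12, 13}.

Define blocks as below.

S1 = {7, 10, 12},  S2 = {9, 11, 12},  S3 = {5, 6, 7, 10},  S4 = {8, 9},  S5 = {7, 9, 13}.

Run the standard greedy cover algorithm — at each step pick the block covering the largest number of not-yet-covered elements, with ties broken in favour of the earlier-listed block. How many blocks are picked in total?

Greedy: pick S3 (covers 4 new) → pick S2 (covers 3 new) → pick S4 (covers 1 new) → pick S5 (covers 1 new). Total picks: 4.

4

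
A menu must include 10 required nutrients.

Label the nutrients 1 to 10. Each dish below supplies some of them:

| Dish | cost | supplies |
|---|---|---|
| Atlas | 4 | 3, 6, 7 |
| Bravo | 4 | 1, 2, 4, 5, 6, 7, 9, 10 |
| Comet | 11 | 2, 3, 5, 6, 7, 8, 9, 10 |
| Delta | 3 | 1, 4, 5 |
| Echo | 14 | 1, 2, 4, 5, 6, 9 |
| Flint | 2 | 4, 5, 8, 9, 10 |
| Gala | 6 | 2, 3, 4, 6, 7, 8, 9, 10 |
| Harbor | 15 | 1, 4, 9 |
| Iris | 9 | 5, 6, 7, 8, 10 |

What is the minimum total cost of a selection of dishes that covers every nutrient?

Delta, Gala together cover every nutrient (Delta ∪ Gala = {1, 2, 3, 4, 5, 6, 7, 8, 9, 10}); total cost 3 + 6 = 9.
The greedy pick Flint, Bravo, Atlas costs 10; no covering selection beats 9.

9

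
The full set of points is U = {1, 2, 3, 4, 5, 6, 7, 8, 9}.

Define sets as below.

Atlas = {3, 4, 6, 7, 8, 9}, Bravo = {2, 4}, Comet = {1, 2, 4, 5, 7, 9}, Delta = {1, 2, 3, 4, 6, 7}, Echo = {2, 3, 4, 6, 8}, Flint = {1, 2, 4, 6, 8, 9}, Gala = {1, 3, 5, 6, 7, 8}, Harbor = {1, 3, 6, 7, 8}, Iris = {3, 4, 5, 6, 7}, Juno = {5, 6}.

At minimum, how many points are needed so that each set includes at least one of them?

2

Take H = {4, 6}. Each listed set contains at least one of these, so H is a hitting set of size 2.
The sets Bravo, Juno are pairwise disjoint, so any hitting set needs a separate point for each — at least 2. Hence 2 is optimal.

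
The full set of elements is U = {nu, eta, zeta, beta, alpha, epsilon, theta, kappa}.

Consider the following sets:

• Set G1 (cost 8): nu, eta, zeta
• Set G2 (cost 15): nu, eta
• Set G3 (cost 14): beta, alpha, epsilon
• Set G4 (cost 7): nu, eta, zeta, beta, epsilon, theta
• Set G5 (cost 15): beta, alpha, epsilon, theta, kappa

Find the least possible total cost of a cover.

22

G4, G5 together cover every element (G4 ∪ G5 = {nu, eta, zeta, beta, alpha, epsilon, theta, kappa}); total cost 7 + 15 = 22.
No covering selection has total cost below 22.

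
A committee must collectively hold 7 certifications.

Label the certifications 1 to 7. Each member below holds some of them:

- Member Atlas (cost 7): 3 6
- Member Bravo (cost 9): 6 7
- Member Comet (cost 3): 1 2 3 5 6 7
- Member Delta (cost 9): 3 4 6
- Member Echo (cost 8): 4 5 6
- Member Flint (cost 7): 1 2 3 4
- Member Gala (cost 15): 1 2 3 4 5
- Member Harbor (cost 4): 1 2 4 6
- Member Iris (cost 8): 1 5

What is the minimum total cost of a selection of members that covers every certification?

Comet, Harbor together cover every certification (Comet ∪ Harbor = {1, 2, 3, 4, 5, 6, 7}); total cost 3 + 4 = 7.
No covering selection has total cost below 7.

7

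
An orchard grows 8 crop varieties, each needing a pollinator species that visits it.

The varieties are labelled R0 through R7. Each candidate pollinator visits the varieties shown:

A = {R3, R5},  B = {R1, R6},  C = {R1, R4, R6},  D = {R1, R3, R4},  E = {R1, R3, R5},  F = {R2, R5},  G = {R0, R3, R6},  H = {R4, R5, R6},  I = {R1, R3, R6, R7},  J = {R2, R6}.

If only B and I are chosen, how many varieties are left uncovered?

Union of B, I = {R1, R3, R6, R7}.
Not covered: R0, R2, R4, R5 — 4 varieties.

4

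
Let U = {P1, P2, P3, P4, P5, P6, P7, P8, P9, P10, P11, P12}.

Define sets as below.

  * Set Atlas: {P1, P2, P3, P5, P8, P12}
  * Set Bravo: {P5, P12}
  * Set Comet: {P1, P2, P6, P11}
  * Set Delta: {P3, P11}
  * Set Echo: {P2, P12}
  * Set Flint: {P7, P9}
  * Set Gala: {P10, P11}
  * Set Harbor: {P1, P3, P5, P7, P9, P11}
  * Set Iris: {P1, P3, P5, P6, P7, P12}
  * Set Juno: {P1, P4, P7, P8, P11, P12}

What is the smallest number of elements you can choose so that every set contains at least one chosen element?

3

The 3 elements {P9, P11, P12} hit every set.
The sets Bravo, Comet, Flint are pairwise disjoint, so any hitting set needs a separate element for each — at least 3. Hence 3 is optimal.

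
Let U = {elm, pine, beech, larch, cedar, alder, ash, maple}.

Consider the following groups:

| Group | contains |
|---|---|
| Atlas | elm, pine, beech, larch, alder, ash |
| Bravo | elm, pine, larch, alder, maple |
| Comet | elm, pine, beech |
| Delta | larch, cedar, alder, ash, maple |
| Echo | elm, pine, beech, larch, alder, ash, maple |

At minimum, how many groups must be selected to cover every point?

Take {Delta, Echo}. Their union is {elm, pine, beech, larch, cedar, alder, ash, maple}, which is all 8 points.
No single group has all 8 points (the largest, Echo, has 7), so 2 is optimal.

2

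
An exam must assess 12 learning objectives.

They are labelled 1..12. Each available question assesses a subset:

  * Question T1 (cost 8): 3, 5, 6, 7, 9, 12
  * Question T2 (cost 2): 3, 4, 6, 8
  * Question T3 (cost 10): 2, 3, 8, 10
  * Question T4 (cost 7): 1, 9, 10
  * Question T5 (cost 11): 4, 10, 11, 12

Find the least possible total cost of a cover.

T1, T3, T4, T5 together cover every objective (T1 ∪ T3 ∪ T4 ∪ T5 = {1, 2, 3, 4, 5, 6, 7, 8, 9, 10, 11, 12}); total cost 8 + 10 + 7 + 11 = 36.
The greedy pick T2, T1, T4, T3, T5 costs 38; no covering selection beats 36.

36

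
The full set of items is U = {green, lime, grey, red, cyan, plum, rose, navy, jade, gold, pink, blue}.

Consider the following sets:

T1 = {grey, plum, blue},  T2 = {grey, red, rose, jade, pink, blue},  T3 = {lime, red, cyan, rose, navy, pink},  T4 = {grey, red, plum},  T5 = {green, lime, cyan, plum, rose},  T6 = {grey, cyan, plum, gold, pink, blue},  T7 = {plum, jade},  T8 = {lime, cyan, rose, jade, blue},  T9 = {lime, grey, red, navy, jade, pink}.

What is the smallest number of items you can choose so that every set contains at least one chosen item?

The 3 items {lime, plum, jade} hit every set.
No choice of 2 items meets every set, so 3 is the minimum.

3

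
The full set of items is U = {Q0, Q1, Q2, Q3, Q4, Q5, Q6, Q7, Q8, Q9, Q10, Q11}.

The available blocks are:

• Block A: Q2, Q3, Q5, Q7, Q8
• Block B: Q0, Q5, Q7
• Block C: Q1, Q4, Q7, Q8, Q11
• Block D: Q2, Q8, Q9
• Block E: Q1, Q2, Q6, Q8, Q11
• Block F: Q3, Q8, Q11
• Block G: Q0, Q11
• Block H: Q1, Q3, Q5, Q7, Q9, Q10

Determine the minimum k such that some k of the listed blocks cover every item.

B, C, E, and H cover everything between them: the union {Q0, Q1, Q2, Q3, Q4, Q5, Q6, Q7, Q8, Q9, Q10, Q11} is all of U.
No 3 of the 8 blocks cover everything (all 56 combinations miss at least one item), so 4 is optimal.

4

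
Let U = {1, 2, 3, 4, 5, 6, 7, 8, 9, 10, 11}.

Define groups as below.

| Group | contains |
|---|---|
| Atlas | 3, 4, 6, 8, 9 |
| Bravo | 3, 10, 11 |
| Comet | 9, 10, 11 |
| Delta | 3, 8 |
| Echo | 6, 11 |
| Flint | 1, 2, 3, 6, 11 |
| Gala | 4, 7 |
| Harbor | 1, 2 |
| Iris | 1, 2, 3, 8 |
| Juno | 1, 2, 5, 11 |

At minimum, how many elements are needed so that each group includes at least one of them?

4

H = {2, 4, 8, 11} meets every group (each contains at least one member of H), and |H| = 4.
The groups Delta, Echo, Gala, Harbor are pairwise disjoint, so any hitting set needs a separate element for each — at least 4. Hence 4 is optimal.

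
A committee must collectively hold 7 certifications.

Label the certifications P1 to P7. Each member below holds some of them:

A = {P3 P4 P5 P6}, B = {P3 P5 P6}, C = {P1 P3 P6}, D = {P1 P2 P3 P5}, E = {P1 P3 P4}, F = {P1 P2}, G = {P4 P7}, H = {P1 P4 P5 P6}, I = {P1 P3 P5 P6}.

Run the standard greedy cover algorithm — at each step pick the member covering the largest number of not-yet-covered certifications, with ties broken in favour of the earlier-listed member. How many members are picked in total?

3

Greedy: pick A (covers 4 new) → pick D (covers 2 new) → pick G (covers 1 new). Total picks: 3.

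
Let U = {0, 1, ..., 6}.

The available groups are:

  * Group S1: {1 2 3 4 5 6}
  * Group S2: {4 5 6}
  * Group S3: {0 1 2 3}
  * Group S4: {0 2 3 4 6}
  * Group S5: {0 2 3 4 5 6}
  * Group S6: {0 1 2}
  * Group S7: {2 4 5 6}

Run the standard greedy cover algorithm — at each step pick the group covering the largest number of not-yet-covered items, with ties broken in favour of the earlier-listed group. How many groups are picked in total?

2

Greedy: pick S1 (covers 6 new) → pick S3 (covers 1 new). Total picks: 2.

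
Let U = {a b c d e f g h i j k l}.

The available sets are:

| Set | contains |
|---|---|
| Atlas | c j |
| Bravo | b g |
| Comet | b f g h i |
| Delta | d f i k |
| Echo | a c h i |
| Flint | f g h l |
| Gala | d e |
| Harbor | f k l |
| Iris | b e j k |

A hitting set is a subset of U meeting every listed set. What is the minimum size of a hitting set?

T = {b, c, d, f} meets every set (each contains at least one member of T), and |T| = 4.
The sets Atlas, Bravo, Gala, Harbor are pairwise disjoint, so any hitting set needs a separate point for each — at least 4. Hence 4 is optimal.

4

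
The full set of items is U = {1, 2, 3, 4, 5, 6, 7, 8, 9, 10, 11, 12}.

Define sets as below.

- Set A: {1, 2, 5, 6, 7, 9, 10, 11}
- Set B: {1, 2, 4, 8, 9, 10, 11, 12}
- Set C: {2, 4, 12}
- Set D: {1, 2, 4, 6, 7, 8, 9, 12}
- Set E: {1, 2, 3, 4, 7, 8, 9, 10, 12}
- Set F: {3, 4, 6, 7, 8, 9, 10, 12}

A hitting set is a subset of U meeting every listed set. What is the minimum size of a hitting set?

H = {9, 12} meets every set (each contains at least one member of H), and |H| = 2.
No single item lies in every set, so at least 2 are needed and 2 is optimal.

2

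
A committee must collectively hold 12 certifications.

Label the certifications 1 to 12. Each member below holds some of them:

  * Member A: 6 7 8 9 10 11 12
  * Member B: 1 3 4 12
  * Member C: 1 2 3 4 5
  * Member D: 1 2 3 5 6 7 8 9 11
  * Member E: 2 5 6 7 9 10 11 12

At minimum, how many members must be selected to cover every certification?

2

A and C together: A ∪ C = {1, 2, 3, 4, 5, 6, 7, 8, 9, 10, 11, 12} — every certification is covered.
No single member has all 12 certifications (the largest, D, has 9), so 2 is optimal.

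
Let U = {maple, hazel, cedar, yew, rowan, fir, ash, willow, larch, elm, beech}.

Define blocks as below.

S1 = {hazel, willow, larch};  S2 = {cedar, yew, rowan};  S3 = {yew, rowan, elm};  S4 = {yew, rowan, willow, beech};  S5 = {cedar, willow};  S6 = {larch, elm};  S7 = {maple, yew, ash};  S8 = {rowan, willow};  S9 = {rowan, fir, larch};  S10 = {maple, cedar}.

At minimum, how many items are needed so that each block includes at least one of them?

4

Take H = {maple, rowan, willow, larch}. Each listed block contains at least one of these, so H is a hitting set of size 4.
No choice of 3 items meets every block, so 4 is the minimum.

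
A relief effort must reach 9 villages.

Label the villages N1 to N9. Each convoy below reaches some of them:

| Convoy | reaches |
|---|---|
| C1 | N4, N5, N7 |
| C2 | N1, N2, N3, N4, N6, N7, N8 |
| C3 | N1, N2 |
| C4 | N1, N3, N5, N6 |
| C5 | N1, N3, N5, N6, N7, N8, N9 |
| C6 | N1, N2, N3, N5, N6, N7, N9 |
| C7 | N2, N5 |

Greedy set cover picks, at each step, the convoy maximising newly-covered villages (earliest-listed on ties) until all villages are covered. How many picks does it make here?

Greedy: pick C2 (covers 7 new) → pick C5 (covers 2 new). Total picks: 2.

2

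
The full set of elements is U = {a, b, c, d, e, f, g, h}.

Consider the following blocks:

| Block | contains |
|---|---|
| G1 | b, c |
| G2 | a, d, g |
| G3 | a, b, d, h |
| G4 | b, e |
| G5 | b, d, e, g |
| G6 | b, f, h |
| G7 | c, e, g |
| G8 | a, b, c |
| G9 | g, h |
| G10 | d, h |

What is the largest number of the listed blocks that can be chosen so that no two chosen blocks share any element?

2

G4, G9 are pairwise disjoint (G4={b,e}; G9={g,h}).
Every remaining block overlaps one of these, and no 3 of the listed blocks are pairwise disjoint, so 2 is the maximum.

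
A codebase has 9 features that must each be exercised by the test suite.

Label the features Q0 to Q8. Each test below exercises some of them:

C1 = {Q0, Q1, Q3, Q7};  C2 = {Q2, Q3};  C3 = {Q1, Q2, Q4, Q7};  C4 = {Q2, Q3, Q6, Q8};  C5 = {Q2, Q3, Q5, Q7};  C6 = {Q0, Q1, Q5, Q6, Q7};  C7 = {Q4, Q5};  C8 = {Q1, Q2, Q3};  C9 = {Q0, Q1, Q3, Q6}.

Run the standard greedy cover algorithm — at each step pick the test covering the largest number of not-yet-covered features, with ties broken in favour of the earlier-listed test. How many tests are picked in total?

3

Greedy: pick C6 (covers 5 new) → pick C4 (covers 3 new) → pick C3 (covers 1 new). Total picks: 3.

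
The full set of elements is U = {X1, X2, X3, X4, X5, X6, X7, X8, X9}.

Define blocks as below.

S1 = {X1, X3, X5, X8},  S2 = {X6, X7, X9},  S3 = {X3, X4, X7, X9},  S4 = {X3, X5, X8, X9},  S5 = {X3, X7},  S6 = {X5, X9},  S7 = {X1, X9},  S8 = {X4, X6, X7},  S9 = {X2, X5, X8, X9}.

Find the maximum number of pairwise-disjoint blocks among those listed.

2

S1, S8 are pairwise disjoint (S1={X1,X3,X5,X8}; S8={X4,X6,X7}).
Every remaining block overlaps one of these, and no 3 of the listed blocks are pairwise disjoint, so 2 is the maximum.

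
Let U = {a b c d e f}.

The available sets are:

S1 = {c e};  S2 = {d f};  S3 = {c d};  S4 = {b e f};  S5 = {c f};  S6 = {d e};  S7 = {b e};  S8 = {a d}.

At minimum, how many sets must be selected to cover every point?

S4 and S5 and S8 together: S4 ∪ S5 ∪ S8 = {a, b, c, d, e, f} — every point is covered.
Only S8 contains a, so S8 is forced; the remaining 4 points need at least 2 more sets (each remaining set adds at most 3) — so at least 3 sets are needed, and 3 is optimal.

3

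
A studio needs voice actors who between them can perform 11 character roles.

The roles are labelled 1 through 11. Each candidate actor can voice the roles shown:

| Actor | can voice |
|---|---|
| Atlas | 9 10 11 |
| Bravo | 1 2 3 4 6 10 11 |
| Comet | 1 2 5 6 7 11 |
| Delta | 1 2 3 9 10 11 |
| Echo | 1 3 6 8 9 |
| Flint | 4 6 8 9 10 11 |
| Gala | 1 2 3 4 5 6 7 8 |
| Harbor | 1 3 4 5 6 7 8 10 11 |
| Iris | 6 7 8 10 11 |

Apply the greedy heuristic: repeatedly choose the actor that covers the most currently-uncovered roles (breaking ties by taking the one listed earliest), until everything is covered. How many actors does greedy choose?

2

Greedy: pick Harbor (covers 9 new) → pick Delta (covers 2 new). Total picks: 2.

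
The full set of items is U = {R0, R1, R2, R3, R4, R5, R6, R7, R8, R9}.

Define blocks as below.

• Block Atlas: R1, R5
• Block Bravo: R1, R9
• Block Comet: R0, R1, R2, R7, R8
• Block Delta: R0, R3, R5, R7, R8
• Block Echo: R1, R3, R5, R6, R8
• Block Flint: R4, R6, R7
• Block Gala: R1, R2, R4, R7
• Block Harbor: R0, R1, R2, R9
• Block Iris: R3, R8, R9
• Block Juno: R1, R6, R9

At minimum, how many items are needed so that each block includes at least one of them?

Take H = {R5, R7, R9}. Each listed block contains at least one of these, so H is a hitting set of size 3.
The blocks Atlas, Flint, Iris are pairwise disjoint, so any hitting set needs a separate item for each — at least 3. Hence 3 is optimal.

3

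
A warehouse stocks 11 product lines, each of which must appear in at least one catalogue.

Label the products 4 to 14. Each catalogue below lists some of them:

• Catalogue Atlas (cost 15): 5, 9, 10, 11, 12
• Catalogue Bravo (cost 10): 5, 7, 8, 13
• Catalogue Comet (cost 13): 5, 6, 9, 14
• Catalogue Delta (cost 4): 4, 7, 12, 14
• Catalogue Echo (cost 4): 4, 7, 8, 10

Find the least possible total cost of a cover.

Atlas, Bravo, Comet, Delta together cover every product (Atlas ∪ Bravo ∪ Comet ∪ Delta = {4, 5, 6, 7, 8, 9, 10, 11, 12, 13, 14}); total cost 15 + 10 + 13 + 4 = 42.
The greedy pick Delta, Echo, Comet, Bravo, Atlas costs 46; no covering selection beats 42.

42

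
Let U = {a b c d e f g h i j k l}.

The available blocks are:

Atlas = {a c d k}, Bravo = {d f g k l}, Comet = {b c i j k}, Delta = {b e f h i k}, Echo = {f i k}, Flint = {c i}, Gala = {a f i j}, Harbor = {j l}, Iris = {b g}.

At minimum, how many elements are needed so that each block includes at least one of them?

4

T = {c, g, i, j} meets every block (each contains at least one member of T), and |T| = 4.
No choice of 3 elements meets every block, so 4 is the minimum.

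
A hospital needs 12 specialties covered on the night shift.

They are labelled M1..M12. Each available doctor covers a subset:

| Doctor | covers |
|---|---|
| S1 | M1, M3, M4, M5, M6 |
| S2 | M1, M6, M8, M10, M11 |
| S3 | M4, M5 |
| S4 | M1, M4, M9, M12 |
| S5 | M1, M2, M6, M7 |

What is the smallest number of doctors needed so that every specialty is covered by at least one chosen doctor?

4

Take {S1, S2, S4, S5}. Their union is {M1, M2, M3, M4, M5, M6, M7, M8, M9, M10, M11, M12}, which is all 12 specialties.
Only S5 contains M2, so S5 is forced; the remaining 8 specialties need at least 3 more doctors (each remaining doctor adds at most 3) — so at least 4 doctors are needed, and 4 is optimal.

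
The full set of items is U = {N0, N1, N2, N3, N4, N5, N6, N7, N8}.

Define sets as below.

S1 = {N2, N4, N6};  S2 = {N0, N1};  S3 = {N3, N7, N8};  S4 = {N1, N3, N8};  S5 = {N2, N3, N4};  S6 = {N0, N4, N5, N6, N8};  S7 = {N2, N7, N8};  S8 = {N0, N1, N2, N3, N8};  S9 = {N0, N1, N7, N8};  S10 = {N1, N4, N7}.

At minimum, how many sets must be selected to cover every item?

Take {S4, S6, S7}. Their union is {N0, N1, N2, N3, N4, N5, N6, N7, N8}, which is all 9 items.
Only S6 contains N5, so S6 is forced; the remaining 4 items need at least 2 more sets (each remaining set adds at most 3) — so at least 3 sets are needed, and 3 is optimal.

3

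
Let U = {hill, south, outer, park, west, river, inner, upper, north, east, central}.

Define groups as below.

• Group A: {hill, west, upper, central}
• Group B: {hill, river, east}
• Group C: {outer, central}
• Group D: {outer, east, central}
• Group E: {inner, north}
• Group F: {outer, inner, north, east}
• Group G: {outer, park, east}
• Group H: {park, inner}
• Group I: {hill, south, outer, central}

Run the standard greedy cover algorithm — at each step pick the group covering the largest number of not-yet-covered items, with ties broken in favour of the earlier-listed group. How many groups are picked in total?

Greedy: pick A (covers 4 new) → pick F (covers 4 new) → pick B (covers 1 new) → pick G (covers 1 new) → pick I (covers 1 new). Total picks: 5.

5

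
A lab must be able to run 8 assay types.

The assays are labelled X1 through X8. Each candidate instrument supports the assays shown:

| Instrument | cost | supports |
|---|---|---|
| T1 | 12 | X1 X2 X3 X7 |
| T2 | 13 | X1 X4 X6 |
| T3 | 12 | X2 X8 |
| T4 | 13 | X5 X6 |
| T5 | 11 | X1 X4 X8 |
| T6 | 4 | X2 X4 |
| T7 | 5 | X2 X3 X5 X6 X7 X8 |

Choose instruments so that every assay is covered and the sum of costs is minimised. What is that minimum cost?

T5, T7 together cover every assay (T5 ∪ T7 = {X1, X2, X3, X4, X5, X6, X7, X8}); total cost 11 + 5 = 16.
The greedy pick T7, T6, T5 costs 20; no covering selection beats 16.

16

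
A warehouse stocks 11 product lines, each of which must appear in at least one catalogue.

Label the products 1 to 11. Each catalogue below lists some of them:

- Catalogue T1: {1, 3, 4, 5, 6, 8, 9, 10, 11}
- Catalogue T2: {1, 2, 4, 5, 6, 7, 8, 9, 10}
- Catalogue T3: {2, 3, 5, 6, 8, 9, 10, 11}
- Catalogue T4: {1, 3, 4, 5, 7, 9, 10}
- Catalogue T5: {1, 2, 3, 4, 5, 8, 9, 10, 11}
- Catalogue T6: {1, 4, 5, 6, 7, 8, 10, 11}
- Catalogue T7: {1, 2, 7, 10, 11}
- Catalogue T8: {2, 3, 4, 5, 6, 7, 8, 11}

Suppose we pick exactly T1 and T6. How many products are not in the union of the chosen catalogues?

1

Union of T1, T6 = {1, 3, 4, 5, 6, 7, 8, 9, 10, 11}.
Not covered: 2 — 1 product.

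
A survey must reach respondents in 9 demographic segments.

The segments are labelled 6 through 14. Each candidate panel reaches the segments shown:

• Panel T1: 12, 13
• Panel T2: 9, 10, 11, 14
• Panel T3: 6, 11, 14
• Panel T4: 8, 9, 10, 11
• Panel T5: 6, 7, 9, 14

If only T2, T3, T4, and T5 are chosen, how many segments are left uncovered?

Union of T2, T3, T4, T5 = {6, 7, 8, 9, 10, 11, 14}.
Not covered: 12, 13 — 2 segments.

2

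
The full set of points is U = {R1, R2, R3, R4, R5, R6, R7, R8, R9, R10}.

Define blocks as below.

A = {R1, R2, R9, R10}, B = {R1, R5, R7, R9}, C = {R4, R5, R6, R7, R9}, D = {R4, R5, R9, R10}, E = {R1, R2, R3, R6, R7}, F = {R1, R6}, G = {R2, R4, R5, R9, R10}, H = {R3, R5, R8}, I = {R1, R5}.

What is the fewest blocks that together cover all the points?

3

E and G and H together: E ∪ G ∪ H = {R1, R2, R3, R4, R5, R6, R7, R8, R9, R10} — every point is covered.
Only H contains R8, so H is forced; the remaining 7 points need at least 2 more blocks (each remaining block adds at most 4) — so at least 3 blocks are needed, and 3 is optimal.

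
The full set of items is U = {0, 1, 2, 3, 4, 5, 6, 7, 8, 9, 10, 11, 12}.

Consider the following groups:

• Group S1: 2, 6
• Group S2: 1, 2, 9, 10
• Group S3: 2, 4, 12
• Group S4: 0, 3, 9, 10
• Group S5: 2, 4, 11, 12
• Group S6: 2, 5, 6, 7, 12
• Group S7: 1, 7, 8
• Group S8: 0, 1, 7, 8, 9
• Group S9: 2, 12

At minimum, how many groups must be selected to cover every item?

S4, S5, S6, and S8 cover everything between them: the union {0, 1, 2, 3, 4, 5, 6, 7, 8, 9, 10, 11, 12} is all of U.
No 3 of the 9 groups cover everything (all 84 combinations miss at least one item), so 4 is optimal.

4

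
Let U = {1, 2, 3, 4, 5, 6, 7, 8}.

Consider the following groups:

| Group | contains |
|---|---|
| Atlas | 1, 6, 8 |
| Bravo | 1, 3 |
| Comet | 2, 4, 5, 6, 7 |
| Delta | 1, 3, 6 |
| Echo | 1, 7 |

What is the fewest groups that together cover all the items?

3

Atlas, Comet, and Delta cover everything between them: the union {1, 2, 3, 4, 5, 6, 7, 8} is all of U.
Only Comet contains 2, so Comet is forced; the remaining 3 items need at least 2 more groups (each remaining group adds at most 2) — so at least 3 groups are needed, and 3 is optimal.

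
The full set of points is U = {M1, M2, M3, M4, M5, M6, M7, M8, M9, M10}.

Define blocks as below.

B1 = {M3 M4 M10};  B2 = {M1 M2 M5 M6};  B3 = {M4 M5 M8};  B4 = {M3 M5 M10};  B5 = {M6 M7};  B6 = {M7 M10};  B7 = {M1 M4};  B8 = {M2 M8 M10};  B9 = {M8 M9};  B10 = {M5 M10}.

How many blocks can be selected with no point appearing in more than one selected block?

B4, B5, B7, B9 are pairwise disjoint (B4={M3,M5,M10}; B5={M6,M7}; B7={M1,M4}; B9={M8,M9}).
Every remaining block overlaps one of these, and no 5 of the listed blocks are pairwise disjoint, so 4 is the maximum.

4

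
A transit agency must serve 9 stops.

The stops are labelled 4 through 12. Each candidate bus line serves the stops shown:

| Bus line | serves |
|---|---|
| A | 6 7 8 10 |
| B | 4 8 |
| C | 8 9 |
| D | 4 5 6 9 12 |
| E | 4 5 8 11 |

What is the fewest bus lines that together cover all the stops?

Take {A, D, E}. Their union is {4, 5, 6, 7, 8, 9, 10, 11, 12}, which is all 9 stops.
Only A contains 7, so A is forced; the remaining 5 stops need at least 2 more bus lines (each remaining bus line adds at most 4) — so at least 3 bus lines are needed, and 3 is optimal.

3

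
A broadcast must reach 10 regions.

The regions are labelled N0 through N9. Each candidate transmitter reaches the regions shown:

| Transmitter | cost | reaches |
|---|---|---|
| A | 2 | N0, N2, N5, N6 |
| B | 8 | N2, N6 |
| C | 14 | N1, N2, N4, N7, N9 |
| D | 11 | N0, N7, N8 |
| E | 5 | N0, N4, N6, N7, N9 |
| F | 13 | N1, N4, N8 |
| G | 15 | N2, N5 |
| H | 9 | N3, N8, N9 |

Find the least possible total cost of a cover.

A, C, H together cover every region (A ∪ C ∪ H = {N0, N1, N2, N3, N4, N5, N6, N7, N8, N9}); total cost 2 + 14 + 9 = 25.
The greedy pick A, E, H, F costs 29; no covering selection beats 25.

25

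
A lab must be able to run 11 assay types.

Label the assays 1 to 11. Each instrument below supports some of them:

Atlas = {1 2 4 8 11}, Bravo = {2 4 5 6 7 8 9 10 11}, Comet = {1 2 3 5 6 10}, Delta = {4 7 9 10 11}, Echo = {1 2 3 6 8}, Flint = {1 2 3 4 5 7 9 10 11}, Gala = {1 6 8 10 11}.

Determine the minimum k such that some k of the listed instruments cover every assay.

Echo and Flint together: Echo ∪ Flint = {1, 2, 3, 4, 5, 6, 7, 8, 9, 10, 11} — every assay is covered.
No single instrument has all 11 assays (the largest, Bravo, has 9), so 2 is optimal.

2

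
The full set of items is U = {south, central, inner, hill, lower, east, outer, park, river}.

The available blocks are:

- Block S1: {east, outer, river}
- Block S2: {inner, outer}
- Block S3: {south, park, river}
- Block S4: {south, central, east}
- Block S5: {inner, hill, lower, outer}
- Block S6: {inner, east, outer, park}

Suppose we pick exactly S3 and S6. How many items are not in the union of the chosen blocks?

3

Union of S3, S6 = {south, inner, east, outer, park, river}.
Not covered: central, hill, lower — 3 items.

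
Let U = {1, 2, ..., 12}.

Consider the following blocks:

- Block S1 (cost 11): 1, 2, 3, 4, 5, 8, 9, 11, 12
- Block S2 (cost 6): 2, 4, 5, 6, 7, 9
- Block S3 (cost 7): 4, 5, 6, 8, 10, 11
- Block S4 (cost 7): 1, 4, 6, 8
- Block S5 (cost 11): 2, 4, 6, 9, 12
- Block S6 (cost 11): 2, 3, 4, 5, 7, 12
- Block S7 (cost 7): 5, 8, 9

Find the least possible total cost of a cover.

S1, S2, S3 together cover every element (S1 ∪ S2 ∪ S3 = {1, 2, 3, 4, 5, 6, 7, 8, 9, 10, 11, 12}); total cost 11 + 6 + 7 = 24.
No covering selection has total cost below 24.

24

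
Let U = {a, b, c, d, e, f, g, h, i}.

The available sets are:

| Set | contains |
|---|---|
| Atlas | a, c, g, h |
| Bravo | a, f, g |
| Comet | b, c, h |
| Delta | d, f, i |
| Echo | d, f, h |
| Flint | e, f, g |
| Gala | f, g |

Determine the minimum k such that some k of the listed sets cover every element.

4

Take {Atlas, Comet, Delta, Flint}. Their union is {a, b, c, d, e, f, g, h, i}, which is all 9 elements.
No 3 of the 7 sets cover everything (all 35 combinations miss at least one element), so 4 is optimal.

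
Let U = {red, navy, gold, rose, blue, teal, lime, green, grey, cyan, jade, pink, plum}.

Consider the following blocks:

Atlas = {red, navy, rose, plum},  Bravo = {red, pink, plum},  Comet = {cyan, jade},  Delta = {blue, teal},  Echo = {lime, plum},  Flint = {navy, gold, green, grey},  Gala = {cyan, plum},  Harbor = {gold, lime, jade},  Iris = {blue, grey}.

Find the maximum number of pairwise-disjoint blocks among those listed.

Bravo, Comet, Delta, Flint are pairwise disjoint (Bravo={red,pink,plum}; Comet={cyan,jade}; Delta={blue,teal}; Flint={navy,gold,green,grey}).
Every remaining block overlaps one of these, and no 5 of the listed blocks are pairwise disjoint, so 4 is the maximum.

4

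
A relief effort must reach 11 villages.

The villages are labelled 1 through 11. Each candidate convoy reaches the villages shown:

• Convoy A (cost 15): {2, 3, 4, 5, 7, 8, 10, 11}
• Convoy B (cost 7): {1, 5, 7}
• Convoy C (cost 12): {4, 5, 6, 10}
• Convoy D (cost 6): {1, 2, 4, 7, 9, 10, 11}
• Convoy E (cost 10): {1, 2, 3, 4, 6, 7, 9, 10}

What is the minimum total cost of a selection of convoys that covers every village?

A, E together cover every village (A ∪ E = {1, 2, 3, 4, 5, 6, 7, 8, 9, 10, 11}); total cost 15 + 10 = 25.
The greedy pick D, A, E costs 31; no covering selection beats 25.

25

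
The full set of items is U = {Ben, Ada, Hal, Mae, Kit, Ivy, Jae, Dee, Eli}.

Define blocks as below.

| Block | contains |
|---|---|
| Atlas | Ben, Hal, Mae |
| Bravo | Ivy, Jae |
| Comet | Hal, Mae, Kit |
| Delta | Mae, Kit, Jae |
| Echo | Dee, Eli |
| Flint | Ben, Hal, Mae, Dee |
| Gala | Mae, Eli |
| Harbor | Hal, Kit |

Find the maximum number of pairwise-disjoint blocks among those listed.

3

Bravo, Echo, Harbor are pairwise disjoint (Bravo={Ivy,Jae}; Echo={Dee,Eli}; Harbor={Hal,Kit}).
Every remaining block overlaps one of these, and no 4 of the listed blocks are pairwise disjoint, so 3 is the maximum.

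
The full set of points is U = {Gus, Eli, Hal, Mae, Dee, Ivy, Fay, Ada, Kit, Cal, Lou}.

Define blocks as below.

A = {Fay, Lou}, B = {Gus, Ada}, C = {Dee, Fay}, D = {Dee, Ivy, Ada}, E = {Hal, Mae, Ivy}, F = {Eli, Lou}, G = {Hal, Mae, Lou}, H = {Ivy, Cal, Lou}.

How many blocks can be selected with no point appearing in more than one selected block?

B, C, E, F are pairwise disjoint (B={Gus,Ada}; C={Dee,Fay}; E={Hal,Mae,Ivy}; F={Eli,Lou}).
Every remaining block overlaps one of these, and no 5 of the listed blocks are pairwise disjoint, so 4 is the maximum.

4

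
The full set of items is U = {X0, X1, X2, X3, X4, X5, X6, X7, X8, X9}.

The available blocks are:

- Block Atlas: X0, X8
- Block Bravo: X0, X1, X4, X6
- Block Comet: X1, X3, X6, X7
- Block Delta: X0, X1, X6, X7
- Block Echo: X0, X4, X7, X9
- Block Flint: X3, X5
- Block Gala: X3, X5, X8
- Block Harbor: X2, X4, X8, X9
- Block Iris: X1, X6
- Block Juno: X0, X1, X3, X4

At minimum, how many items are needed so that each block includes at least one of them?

Take H = {X0, X5, X6, X8}. Each listed block contains at least one of these, so H is a hitting set of size 4.
No choice of 3 items meets every block, so 4 is the minimum.

4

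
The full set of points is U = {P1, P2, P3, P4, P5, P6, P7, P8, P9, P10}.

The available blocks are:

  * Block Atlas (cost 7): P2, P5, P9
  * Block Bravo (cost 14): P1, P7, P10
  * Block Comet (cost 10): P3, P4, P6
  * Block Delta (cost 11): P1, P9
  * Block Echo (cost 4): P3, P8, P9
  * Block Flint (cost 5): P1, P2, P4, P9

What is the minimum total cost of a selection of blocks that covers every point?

Atlas, Bravo, Comet, Echo together cover every point (Atlas ∪ Bravo ∪ Comet ∪ Echo = {P1, P2, P3, P4, P5, P6, P7, P8, P9, P10}); total cost 7 + 14 + 10 + 4 = 35.
The greedy pick Flint, Echo, Atlas, Bravo, Comet costs 40; no covering selection beats 35.

35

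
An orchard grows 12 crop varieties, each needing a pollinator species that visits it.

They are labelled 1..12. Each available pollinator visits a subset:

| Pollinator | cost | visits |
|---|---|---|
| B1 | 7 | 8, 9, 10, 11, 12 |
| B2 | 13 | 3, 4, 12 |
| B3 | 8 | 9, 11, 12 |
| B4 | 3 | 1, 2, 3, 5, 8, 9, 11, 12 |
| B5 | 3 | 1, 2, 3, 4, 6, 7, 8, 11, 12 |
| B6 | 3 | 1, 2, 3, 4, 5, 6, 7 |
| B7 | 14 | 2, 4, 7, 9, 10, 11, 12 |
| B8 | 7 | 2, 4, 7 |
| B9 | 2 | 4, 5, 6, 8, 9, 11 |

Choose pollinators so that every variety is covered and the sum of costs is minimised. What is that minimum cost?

B1, B6 together cover every variety (B1 ∪ B6 = {1, 2, 3, 4, 5, 6, 7, 8, 9, 10, 11, 12}); total cost 7 + 3 = 10.
The greedy pick B5, B9, B1 costs 12; no covering selection beats 10.

10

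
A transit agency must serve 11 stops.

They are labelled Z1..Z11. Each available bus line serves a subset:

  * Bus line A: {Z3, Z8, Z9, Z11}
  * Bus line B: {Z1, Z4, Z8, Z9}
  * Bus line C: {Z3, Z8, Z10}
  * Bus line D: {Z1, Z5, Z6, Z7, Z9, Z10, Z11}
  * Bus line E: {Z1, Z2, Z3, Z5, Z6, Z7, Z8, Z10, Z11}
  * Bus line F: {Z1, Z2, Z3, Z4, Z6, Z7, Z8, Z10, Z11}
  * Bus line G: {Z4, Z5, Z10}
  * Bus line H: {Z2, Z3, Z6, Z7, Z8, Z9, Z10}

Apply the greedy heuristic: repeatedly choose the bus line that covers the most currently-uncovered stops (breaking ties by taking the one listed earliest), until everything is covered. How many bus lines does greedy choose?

Greedy: pick E (covers 9 new) → pick B (covers 2 new). Total picks: 2.

2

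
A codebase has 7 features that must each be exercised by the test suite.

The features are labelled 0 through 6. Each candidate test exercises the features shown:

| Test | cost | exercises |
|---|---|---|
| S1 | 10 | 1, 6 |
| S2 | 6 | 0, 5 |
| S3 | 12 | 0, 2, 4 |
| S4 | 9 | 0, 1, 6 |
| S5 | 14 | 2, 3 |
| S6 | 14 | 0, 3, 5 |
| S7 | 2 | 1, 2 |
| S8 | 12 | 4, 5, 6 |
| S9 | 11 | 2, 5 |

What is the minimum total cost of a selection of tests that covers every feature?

S6, S7, S8 together cover every feature (S6 ∪ S7 ∪ S8 = {0, 1, 2, 3, 4, 5, 6}); total cost 14 + 2 + 12 = 28.
The greedy pick S7, S2, S8, S5 costs 34; no covering selection beats 28.

28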